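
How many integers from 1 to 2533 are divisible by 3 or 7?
⌊2533/3⌋ + ⌊2533/7⌋ - ⌊2533/21⌋ = 844 + 361 - 120 = 1085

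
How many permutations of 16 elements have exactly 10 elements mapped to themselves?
Choose the 10 fixed points C(16,10) = 8008, derange the rest: !6 = Σ_{j=0}^{6} (-1)^j·6!/j! = 720 - 720 + 360 - 120 + 30 - 6 + 1 = 265. Product = 8008 × 265 = 2122120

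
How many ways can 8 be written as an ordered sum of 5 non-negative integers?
C(8+5-1, 5-1) = C(12, 4) = 495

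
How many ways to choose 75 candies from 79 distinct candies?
C(79,75) = 79!/(75!×4!) = 1502501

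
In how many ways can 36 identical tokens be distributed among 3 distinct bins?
C(36+3-1, 3-1) = C(38, 2) = 703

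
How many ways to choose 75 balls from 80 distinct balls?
C(80,75) = 80!/(75!×5!) = 24040016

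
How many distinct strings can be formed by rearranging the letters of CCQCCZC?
7! / (5! × 1! × 1!) = 42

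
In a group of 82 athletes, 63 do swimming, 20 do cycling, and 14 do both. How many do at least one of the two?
|A∪B| = |A| + |B| - |A∩B| = 63 + 20 - 14 = 69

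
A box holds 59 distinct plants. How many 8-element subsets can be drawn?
C(59,8) = 59!/(8!×51!) = 2217471399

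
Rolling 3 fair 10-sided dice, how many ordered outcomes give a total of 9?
Coefficient of x^9 in (x + x² + ... + x^10)^3. By inclusion-exclusion on dice exceeding 10: Σ_j (-1)^j C(3,j)·C(9-1-10j, 2) = C(3,0)·C(8,2) = 1·28 = 28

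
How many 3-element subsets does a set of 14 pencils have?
C(14,3) = 14!/(3!×11!) = 364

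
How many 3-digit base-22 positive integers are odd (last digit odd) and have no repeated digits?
Last∈{1,3,5,7,9,11,13,15,17,19,21}. Last=0: 0. Last nonzero: 11×20×P(20,1) = 4400. Total = 4400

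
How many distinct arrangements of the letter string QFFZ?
4! / (1! × 1! × 2!) = 12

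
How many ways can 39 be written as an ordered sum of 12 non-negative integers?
C(39+12-1, 12-1) = C(50, 11) = 37353738800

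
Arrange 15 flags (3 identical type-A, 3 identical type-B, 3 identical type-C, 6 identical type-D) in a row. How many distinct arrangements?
15! / (3! × 3! × 3! × 6!) = 8408400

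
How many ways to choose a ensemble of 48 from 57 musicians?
C(57,48) = 57!/(48!×9!) = 8996462475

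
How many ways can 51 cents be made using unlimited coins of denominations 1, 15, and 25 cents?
Coefficient of x^51 in 1/(1-x^1) · 1/(1-x^15) · 1/(1-x^25). Case on j = number of 25-cent coins (j = 0..2); remainder r = 51 - 25j is made from {1,15} in ⌊r/15⌋+1 ways. r = 51, 26, 1 → 4 + 2 + 1 = 7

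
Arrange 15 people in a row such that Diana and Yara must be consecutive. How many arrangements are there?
Treat the 2 as one block: (15-2+1)! × 2! = 87178291200 × 2 = 174356582400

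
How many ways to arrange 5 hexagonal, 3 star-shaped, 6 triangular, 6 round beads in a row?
20! / (5! × 3! × 6! × 6!) = 6518191680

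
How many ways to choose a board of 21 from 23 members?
C(23,21) = 23!/(21!×2!) = 253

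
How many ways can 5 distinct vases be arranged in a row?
5! = 120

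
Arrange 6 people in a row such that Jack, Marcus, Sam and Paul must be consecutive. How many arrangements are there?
Treat the 4 as one block: (6-4+1)! × 4! = 6 × 24 = 144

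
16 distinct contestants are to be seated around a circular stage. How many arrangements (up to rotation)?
Circular: fix one position, arrange the rest. (16-1)! = 1307674368000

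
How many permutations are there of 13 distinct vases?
13! = 6227020800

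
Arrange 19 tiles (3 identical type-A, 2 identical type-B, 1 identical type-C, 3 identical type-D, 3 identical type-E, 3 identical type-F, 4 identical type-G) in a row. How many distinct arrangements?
19! / (3! × 2! × 1! × 3! × 3! × 3! × 4!) = 1955457504000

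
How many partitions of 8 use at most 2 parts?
By conjugation, equals partitions of 8 into parts ≤ 2. Let r_j(i) = number of partitions of i into parts ≤ j, for i = 0..8. r_1(i) = 1 for all i; r_j(i) = r_{j-1}(i) + r_j(i-j). Rows j = 2..2: ≤2: 1 1 2 2 3 3 4 4 5. r_2(8) = 5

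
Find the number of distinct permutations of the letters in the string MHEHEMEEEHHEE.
13! / (2! × 7! × 4!) = 25740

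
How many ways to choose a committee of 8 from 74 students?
C(74,8) = 74!/(8!×66!) = 15071474661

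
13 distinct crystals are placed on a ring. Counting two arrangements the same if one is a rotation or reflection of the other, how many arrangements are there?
(13-1)!/2 = 479001600/2 = 239500800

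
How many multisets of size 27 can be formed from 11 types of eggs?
C(27+11-1, 11-1) = C(37, 10) = 348330136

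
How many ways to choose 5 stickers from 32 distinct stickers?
C(32,5) = 32!/(5!×27!) = 201376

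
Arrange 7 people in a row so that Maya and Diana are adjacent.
Treat as block: (7-1)! × 2! = 720 × 2 = 1440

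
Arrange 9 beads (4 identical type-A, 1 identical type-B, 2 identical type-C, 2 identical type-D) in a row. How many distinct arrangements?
9! / (4! × 1! × 2! × 2!) = 3780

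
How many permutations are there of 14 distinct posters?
14! = 87178291200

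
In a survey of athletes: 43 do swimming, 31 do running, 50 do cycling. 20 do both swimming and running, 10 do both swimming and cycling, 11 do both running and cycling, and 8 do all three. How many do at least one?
|A∪B∪C| = 43+31+50-20-10-11+8 = 91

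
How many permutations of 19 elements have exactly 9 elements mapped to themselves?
Choose the 9 fixed points C(19,9) = 92378, derange the rest: !10 = Σ_{j=0}^{10} (-1)^j·10!/j! = 3628800 - 3628800 + 1814400 - 604800 + 151200 - 30240 + 5040 - 720 + 90 - 10 + 1 = 1334961. Product = 92378 × 1334961 = 123321027258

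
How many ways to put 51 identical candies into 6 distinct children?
C(51+6-1, 6-1) = C(56, 5) = 3819816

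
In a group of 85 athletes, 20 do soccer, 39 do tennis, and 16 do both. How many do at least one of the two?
|A∪B| = |A| + |B| - |A∩B| = 20 + 39 - 16 = 43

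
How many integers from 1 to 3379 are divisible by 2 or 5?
⌊3379/2⌋ + ⌊3379/5⌋ - ⌊3379/10⌋ = 1689 + 675 - 337 = 2027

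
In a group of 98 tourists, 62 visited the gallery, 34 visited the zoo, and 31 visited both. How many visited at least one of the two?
|A∪B| = |A| + |B| - |A∩B| = 62 + 34 - 31 = 65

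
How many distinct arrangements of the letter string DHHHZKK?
7! / (1! × 1! × 3! × 2!) = 420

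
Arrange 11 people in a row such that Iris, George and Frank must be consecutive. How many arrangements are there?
Treat the 3 as one block: (11-3+1)! × 3! = 362880 × 6 = 2177280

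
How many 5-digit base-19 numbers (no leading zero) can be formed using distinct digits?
First digit: 18 choices (nonzero). Then descending: 18 × 18 × 17 × 16 × 15 = 1321920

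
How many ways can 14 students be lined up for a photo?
14! = 87178291200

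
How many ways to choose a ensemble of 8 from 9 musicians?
C(9,8) = 9!/(8!×1!) = 9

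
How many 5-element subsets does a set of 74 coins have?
C(74,5) = 74!/(5!×69!) = 16108764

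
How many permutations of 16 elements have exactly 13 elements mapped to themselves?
Choose the 13 fixed points C(16,13) = 560, derange the rest: !3 = Σ_{j=0}^{3} (-1)^j·3!/j! = 6 - 6 + 3 - 1 = 2. Product = 560 × 2 = 1120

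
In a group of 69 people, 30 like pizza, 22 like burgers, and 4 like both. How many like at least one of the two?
|A∪B| = |A| + |B| - |A∩B| = 30 + 22 - 4 = 48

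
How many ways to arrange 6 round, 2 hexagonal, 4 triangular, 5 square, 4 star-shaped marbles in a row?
21! / (6! × 2! × 4! × 5! × 4!) = 513307594800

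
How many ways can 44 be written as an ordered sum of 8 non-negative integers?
C(44+8-1, 8-1) = C(51, 7) = 115775100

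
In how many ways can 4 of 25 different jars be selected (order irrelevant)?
C(25,4) = 25!/(4!×21!) = 12650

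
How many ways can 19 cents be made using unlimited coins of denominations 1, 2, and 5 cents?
Coefficient of x^19 in 1/(1-x^1) · 1/(1-x^2) · 1/(1-x^5). Case on j = number of 5-cent coins (j = 0..3); remainder r = 19 - 5j is made from {1,2} in ⌊r/2⌋+1 ways. r = 19, 14, 9, 4 → 10 + 8 + 5 + 3 = 26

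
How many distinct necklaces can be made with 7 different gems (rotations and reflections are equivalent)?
(7-1)!/2 = 720/2 = 360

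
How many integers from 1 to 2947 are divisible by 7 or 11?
⌊2947/7⌋ + ⌊2947/11⌋ - ⌊2947/77⌋ = 421 + 267 - 38 = 650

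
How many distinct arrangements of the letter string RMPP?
4! / (2! × 1! × 1!) = 12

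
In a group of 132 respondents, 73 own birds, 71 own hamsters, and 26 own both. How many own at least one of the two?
|A∪B| = |A| + |B| - |A∩B| = 73 + 71 - 26 = 118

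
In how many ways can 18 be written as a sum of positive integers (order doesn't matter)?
Pentagonal recurrence p(n) = p(n-1) + p(n-2) - p(n-5) - p(n-7) + p(n-12) + p(n-15) - ... gives p(0..17) = 1, 1, 2, 3, 5, 7, 11, 15, 22, 30, 42, 56, 77, 101, 135, 176, 231, 297. p(18) = p(17) + p(16) - p(13) - p(11) + p(6) + p(3) = 297 + 231 - 101 - 56 + 11 + 3 = 385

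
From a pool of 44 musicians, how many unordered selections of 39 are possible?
C(44,39) = 44!/(39!×5!) = 1086008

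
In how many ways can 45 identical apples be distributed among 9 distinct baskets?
C(45+9-1, 9-1) = C(53, 8) = 886322710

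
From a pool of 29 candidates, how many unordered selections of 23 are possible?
C(29,23) = 29!/(23!×6!) = 475020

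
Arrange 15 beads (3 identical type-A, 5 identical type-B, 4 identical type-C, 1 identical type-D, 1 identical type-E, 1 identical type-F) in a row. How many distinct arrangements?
15! / (3! × 5! × 4! × 1! × 1! × 1!) = 75675600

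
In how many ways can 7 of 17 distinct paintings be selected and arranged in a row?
P(17,7) = 17!/(17-7)! = 98017920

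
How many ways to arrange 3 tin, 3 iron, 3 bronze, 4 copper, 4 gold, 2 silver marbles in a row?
19! / (3! × 3! × 3! × 4! × 4! × 2!) = 488864376000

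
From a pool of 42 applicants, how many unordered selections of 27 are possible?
C(42,27) = 42!/(27!×15!) = 98672427616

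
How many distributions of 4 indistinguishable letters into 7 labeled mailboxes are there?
C(4+7-1, 7-1) = C(10, 6) = 210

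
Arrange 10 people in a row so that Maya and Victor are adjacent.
Treat as block: (10-1)! × 2! = 362880 × 2 = 725760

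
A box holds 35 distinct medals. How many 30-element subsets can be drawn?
C(35,30) = 35!/(30!×5!) = 324632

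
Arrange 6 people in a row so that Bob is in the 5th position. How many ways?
Fix one position: (6-1)! = 120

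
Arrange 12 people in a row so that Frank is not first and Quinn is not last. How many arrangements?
By inclusion-exclusion: 12! - 2×(12-1)! + (12-2)! = 479001600 - 79833600 + 3628800 = 402796800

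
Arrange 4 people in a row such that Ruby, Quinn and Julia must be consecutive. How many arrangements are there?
Treat the 3 as one block: (4-3+1)! × 3! = 2 × 6 = 12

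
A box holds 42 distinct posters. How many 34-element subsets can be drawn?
C(42,34) = 42!/(34!×8!) = 118030185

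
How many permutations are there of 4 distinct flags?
4! = 24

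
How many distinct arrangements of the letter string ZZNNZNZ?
7! / (3! × 4!) = 35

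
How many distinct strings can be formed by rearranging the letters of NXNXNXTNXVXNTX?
14! / (6! × 5! × 2! × 1!) = 504504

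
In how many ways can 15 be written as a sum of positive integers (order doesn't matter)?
Pentagonal recurrence p(n) = p(n-1) + p(n-2) - p(n-5) - p(n-7) + p(n-12) + p(n-15) - ... gives p(0..14) = 1, 1, 2, 3, 5, 7, 11, 15, 22, 30, 42, 56, 77, 101, 135. p(15) = p(14) + p(13) - p(10) - p(8) + p(3) + p(0) = 135 + 101 - 42 - 22 + 3 + 1 = 176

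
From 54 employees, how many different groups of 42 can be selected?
C(54,42) = 54!/(42!×12!) = 343006888770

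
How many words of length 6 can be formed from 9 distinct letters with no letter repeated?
P(9,6) = 9!/(9-6)! = 60480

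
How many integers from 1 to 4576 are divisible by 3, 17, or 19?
⌊4576/3⌋+⌊4576/17⌋+⌊4576/19⌋ - ⌊4576/51⌋-⌊4576/57⌋-⌊4576/323⌋ + ⌊4576/969⌋ = 1525+269+240 - 89-80-14 + 4 = 1855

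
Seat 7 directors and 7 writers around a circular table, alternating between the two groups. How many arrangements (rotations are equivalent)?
Fix one of the directors: (7-1)! ways for the remaining directors, × 7! ways for the writers = 720 × 5040 = 3628800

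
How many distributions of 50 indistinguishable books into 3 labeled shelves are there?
C(50+3-1, 3-1) = C(52, 2) = 1326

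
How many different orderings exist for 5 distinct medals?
5! = 120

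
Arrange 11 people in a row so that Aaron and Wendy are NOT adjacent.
Total - adjacent = 11! - (11-1)!×2 = 39916800 - 7257600 = 32659200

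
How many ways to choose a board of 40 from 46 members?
C(46,40) = 46!/(40!×6!) = 9366819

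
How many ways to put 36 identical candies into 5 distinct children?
C(36+5-1, 5-1) = C(40, 4) = 91390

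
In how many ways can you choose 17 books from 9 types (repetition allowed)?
C(17+9-1, 9-1) = C(25, 8) = 1081575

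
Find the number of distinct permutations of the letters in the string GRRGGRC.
7! / (3! × 3! × 1!) = 140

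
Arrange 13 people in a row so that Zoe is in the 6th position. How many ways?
Fix one position: (13-1)! = 479001600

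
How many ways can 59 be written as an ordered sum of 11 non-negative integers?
C(59+11-1, 11-1) = C(69, 10) = 340032449328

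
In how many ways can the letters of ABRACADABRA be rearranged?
11! / (5! × 2! × 2! × 1! × 1!) = 83160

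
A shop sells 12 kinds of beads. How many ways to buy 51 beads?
C(51+12-1, 12-1) = C(62, 11) = 508271323092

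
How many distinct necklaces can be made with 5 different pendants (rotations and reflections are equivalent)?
(5-1)!/2 = 24/2 = 12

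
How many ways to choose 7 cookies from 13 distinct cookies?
C(13,7) = 13!/(7!×6!) = 1716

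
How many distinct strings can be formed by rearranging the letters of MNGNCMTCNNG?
11! / (2! × 2! × 4! × 1! × 2!) = 207900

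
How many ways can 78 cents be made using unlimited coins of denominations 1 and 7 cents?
Coefficient of x^78 in 1/(1-x^1) · 1/(1-x^7). Use j coins of 7 for j = 0..⌊78/7⌋ = 11, the rest in 1s: 11 + 1 = 12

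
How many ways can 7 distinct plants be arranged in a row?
7! = 5040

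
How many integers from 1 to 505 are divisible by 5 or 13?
⌊505/5⌋ + ⌊505/13⌋ - ⌊505/65⌋ = 101 + 38 - 7 = 132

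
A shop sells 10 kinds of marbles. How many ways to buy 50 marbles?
C(50+10-1, 10-1) = C(59, 9) = 12565671261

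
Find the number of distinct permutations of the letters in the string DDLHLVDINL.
10! / (1! × 1! × 1! × 3! × 3! × 1!) = 100800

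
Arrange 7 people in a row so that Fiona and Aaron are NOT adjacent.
Total - adjacent = 7! - (7-1)!×2 = 5040 - 1440 = 3600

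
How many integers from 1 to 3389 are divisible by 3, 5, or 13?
⌊3389/3⌋+⌊3389/5⌋+⌊3389/13⌋ - ⌊3389/15⌋-⌊3389/39⌋-⌊3389/65⌋ + ⌊3389/195⌋ = 1129+677+260 - 225-86-52 + 17 = 1720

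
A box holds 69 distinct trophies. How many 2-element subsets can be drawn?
C(69,2) = 69!/(2!×67!) = 2346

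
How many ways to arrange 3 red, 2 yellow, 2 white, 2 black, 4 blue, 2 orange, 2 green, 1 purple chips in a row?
18! / (3! × 2! × 2! × 2! × 4! × 2! × 2! × 1!) = 1389404016000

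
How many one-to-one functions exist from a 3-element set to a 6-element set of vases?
P(6,3) = 6!/(6-3)! = 120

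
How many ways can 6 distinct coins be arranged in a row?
6! = 720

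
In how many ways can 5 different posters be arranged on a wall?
5! = 120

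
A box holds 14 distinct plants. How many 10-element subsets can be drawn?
C(14,10) = 14!/(10!×4!) = 1001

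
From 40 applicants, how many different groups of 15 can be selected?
C(40,15) = 40!/(15!×25!) = 40225345056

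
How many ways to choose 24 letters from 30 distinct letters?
C(30,24) = 30!/(24!×6!) = 593775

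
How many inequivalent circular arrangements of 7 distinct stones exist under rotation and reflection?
(7-1)!/2 = 720/2 = 360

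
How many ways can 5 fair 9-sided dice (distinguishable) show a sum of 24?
Coefficient of x^24 in (x + x² + ... + x^9)^5. By inclusion-exclusion on dice exceeding 9: Σ_j (-1)^j C(5,j)·C(24-1-9j, 4) = C(5,0)·C(23,4) - C(5,1)·C(14,4) + C(5,2)·C(5,4) = 1·8855 - 5·1001 + 10·5 = 3900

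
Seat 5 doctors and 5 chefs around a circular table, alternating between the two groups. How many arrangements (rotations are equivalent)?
Fix one of the doctors: (5-1)! ways for the remaining doctors, × 5! ways for the chefs = 24 × 120 = 2880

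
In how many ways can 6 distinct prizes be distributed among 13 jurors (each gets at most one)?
P(13,6) = 13!/(13-6)! = 1235520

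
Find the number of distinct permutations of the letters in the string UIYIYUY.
7! / (3! × 2! × 2!) = 210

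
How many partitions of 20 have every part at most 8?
Let r_j(i) = number of partitions of i into parts ≤ j, for i = 0..20. r_1(i) = 1 for all i; r_j(i) = r_{j-1}(i) + r_j(i-j). Rows j = 2..8: ≤2: 1 1 2 2 3 3 4 4 5 5 6 6 7 7 8 8 9 9 10 10 11; ≤3: 1 1 2 3 4 5 7 8 10 12 14 16 19 21 24 27 30 33 37 40 44; ≤4: 1 1 2 3 5 6 9 11 15 18 23 27 34 39 47 54 64 72 84 94 108; ≤5: 1 1 2 3 5 7 10 13 18 23 30 37 47 57 70 84 101 119 141 164 192; ≤6: 1 1 2 3 5 7 11 14 20 26 35 44 58 71 90 110 136 163 199 235 282; ≤7: 1 1 2 3 5 7 11 15 21 28 38 49 65 82 105 131 164 201 248 300 364; ≤8: 1 1 2 3 5 7 11 15 22 29 40 52 70 89 116 146 186 230 288 352 434. r_8(20) = 434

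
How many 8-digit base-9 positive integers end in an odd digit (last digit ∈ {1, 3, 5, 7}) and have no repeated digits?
Last∈{1,3,5,7}. Last=0: 0. Last nonzero: 4×7×P(7,6) = 141120. Total = 141120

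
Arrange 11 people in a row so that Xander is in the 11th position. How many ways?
Fix one position: (11-1)! = 3628800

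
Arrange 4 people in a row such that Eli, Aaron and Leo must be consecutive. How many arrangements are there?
Treat the 3 as one block: (4-3+1)! × 3! = 2 × 6 = 12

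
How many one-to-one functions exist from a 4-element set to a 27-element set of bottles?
P(27,4) = 27!/(27-4)! = 421200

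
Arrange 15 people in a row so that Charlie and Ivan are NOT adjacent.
Total - adjacent = 15! - (15-1)!×2 = 1307674368000 - 174356582400 = 1133317785600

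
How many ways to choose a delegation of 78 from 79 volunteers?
C(79,78) = 79!/(78!×1!) = 79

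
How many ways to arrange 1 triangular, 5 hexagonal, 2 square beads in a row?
8! / (1! × 5! × 2!) = 168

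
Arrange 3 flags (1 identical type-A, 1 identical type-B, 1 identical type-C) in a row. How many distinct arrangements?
3! / (1! × 1! × 1!) = 6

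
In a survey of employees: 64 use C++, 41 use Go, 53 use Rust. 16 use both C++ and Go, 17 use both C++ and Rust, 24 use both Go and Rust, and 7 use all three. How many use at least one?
|A∪B∪C| = 64+41+53-16-17-24+7 = 108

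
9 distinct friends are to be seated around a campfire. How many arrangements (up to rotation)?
Circular: fix one position, arrange the rest. (9-1)! = 40320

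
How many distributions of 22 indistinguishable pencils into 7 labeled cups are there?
C(22+7-1, 7-1) = C(28, 6) = 376740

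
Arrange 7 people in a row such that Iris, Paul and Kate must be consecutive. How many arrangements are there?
Treat the 3 as one block: (7-3+1)! × 3! = 120 × 6 = 720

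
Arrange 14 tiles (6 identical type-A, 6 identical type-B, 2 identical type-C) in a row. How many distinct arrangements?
14! / (6! × 6! × 2!) = 84084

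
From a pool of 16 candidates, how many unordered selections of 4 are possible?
C(16,4) = 16!/(4!×12!) = 1820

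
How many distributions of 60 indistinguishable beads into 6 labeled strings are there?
C(60+6-1, 6-1) = C(65, 5) = 8259888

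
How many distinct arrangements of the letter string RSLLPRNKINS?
11! / (1! × 2! × 1! × 1! × 2! × 2! × 2!) = 2494800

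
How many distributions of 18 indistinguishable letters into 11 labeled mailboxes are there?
C(18+11-1, 11-1) = C(28, 10) = 13123110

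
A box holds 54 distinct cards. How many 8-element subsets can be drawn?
C(54,8) = 54!/(8!×46!) = 1040465790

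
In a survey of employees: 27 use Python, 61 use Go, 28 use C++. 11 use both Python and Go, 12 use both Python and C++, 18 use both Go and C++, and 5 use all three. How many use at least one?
|A∪B∪C| = 27+61+28-11-12-18+5 = 80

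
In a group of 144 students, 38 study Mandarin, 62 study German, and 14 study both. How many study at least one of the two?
|A∪B| = |A| + |B| - |A∩B| = 38 + 62 - 14 = 86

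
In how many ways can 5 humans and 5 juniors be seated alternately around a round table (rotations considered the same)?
Fix one of the humans: (5-1)! ways for the remaining humans, × 5! ways for the juniors = 24 × 120 = 2880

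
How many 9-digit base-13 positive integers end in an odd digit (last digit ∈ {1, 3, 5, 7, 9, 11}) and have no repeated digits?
Last∈{1,3,5,7,9,11}. Last=0: 0. Last nonzero: 6×11×P(11,7) = 109771200. Total = 109771200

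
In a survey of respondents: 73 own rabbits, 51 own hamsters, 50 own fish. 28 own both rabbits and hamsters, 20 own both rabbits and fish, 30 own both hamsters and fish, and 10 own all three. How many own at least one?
|A∪B∪C| = 73+51+50-28-20-30+10 = 106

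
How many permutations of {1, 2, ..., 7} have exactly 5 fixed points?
Choose the 5 fixed points C(7,5) = 21, derange the rest: !2 = Σ_{j=0}^{2} (-1)^j·2!/j! = 2 - 2 + 1 = 1. Product = 21 × 1 = 21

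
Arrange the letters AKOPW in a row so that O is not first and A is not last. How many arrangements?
By inclusion-exclusion: 5! - 2×(5-1)! + (5-2)! = 120 - 48 + 6 = 78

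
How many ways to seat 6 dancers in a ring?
Circular: fix one position, arrange the rest. (6-1)! = 120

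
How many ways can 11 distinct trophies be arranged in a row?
11! = 39916800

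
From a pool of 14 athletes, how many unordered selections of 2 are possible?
C(14,2) = 14!/(2!×12!) = 91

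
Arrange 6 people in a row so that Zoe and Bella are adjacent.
Treat as block: (6-1)! × 2! = 120 × 2 = 240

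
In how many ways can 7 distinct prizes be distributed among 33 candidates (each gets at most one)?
P(33,7) = 33!/(33-7)! = 21531121920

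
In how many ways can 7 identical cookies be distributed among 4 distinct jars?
C(7+4-1, 4-1) = C(10, 3) = 120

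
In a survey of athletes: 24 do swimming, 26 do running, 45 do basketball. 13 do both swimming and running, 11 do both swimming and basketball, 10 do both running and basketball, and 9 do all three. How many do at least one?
|A∪B∪C| = 24+26+45-13-11-10+9 = 70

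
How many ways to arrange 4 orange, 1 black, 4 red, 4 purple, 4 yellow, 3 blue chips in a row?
20! / (4! × 1! × 4! × 4! × 4! × 3!) = 1222160940000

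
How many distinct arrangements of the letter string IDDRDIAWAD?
10! / (1! × 4! × 1! × 2! × 2!) = 37800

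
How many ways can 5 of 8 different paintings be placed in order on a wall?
P(8,5) = 8!/(8-5)! = 6720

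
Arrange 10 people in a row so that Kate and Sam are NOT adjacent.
Total - adjacent = 10! - (10-1)!×2 = 3628800 - 725760 = 2903040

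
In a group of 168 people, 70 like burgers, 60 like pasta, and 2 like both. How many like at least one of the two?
|A∪B| = |A| + |B| - |A∩B| = 70 + 60 - 2 = 128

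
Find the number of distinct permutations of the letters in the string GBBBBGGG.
8! / (4! × 4!) = 70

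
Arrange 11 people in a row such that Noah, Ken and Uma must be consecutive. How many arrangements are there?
Treat the 3 as one block: (11-3+1)! × 3! = 362880 × 6 = 2177280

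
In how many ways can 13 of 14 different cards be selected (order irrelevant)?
C(14,13) = 14!/(13!×1!) = 14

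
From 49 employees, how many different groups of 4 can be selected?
C(49,4) = 49!/(4!×45!) = 211876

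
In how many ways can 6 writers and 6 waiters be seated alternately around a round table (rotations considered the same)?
Fix one of the writers: (6-1)! ways for the remaining writers, × 6! ways for the waiters = 120 × 720 = 86400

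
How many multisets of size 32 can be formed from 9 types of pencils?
C(32+9-1, 9-1) = C(40, 8) = 76904685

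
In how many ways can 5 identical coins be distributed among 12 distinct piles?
C(5+12-1, 12-1) = C(16, 11) = 4368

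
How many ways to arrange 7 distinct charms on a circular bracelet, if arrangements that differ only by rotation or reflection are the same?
(7-1)!/2 = 720/2 = 360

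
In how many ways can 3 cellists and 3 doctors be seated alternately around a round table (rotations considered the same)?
Fix one of the cellists: (3-1)! ways for the remaining cellists, × 3! ways for the doctors = 2 × 6 = 12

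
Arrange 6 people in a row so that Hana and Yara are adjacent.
Treat as block: (6-1)! × 2! = 120 × 2 = 240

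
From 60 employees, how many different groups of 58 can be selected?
C(60,58) = 60!/(58!×2!) = 1770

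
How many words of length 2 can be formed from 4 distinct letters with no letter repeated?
P(4,2) = 4!/(4-2)! = 12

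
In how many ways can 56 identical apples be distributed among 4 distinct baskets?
C(56+4-1, 4-1) = C(59, 3) = 32509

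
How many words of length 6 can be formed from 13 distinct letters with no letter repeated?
P(13,6) = 13!/(13-6)! = 1235520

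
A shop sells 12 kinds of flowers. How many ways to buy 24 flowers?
C(24+12-1, 12-1) = C(35, 11) = 417225900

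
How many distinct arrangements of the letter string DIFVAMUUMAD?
11! / (2! × 2! × 2! × 1! × 1! × 2! × 1!) = 2494800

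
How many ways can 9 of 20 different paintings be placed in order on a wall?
P(20,9) = 20!/(20-9)! = 60949324800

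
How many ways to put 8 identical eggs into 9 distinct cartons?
C(8+9-1, 9-1) = C(16, 8) = 12870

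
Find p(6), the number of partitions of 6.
Pentagonal recurrence p(n) = p(n-1) + p(n-2) - p(n-5) - p(n-7) + p(n-12) + p(n-15) - ... gives p(0..5) = 1, 1, 2, 3, 5, 7. p(6) = p(5) + p(4) - p(1) = 7 + 5 - 1 = 11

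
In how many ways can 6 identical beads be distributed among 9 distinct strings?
C(6+9-1, 9-1) = C(14, 8) = 3003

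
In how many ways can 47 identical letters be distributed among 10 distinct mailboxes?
C(47+10-1, 10-1) = C(56, 9) = 7575968400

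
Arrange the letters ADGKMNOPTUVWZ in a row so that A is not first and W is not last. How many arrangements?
By inclusion-exclusion: 13! - 2×(13-1)! + (13-2)! = 6227020800 - 958003200 + 39916800 = 5308934400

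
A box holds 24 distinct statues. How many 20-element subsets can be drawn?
C(24,20) = 24!/(20!×4!) = 10626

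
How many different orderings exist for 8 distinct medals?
8! = 40320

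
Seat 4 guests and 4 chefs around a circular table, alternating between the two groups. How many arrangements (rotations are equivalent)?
Fix one of the guests: (4-1)! ways for the remaining guests, × 4! ways for the chefs = 6 × 24 = 144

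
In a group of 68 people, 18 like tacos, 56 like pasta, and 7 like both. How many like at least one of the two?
|A∪B| = |A| + |B| - |A∩B| = 18 + 56 - 7 = 67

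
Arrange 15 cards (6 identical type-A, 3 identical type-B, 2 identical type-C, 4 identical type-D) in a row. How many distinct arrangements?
15! / (6! × 3! × 2! × 4!) = 6306300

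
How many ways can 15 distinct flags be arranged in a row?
15! = 1307674368000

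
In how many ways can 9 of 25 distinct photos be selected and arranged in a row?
P(25,9) = 25!/(25-9)! = 741354768000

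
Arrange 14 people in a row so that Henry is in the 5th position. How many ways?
Fix one position: (14-1)! = 6227020800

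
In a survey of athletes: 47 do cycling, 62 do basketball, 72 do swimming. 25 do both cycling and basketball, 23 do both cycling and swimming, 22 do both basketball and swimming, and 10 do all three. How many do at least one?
|A∪B∪C| = 47+62+72-25-23-22+10 = 121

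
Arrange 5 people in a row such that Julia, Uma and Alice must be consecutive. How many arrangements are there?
Treat the 3 as one block: (5-3+1)! × 3! = 6 × 6 = 36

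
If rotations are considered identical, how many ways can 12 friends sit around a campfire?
Circular: fix one position, arrange the rest. (12-1)! = 39916800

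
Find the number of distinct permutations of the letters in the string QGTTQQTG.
8! / (3! × 2! × 3!) = 560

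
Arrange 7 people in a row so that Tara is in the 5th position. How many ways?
Fix one position: (7-1)! = 720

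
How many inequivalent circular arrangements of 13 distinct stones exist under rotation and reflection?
(13-1)!/2 = 479001600/2 = 239500800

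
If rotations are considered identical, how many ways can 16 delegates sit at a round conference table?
Circular: fix one position, arrange the rest. (16-1)! = 1307674368000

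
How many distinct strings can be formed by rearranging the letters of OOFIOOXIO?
9! / (5! × 1! × 1! × 2!) = 1512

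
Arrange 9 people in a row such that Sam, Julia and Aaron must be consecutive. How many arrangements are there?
Treat the 3 as one block: (9-3+1)! × 3! = 5040 × 6 = 30240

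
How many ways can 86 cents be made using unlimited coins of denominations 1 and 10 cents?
Coefficient of x^86 in 1/(1-x^1) · 1/(1-x^10). Use j coins of 10 for j = 0..⌊86/10⌋ = 8, the rest in 1s: 8 + 1 = 9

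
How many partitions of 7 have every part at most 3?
Let r_j(i) = number of partitions of i into parts ≤ j, for i = 0..7. r_1(i) = 1 for all i; r_j(i) = r_{j-1}(i) + r_j(i-j). Rows j = 2..3: ≤2: 1 1 2 2 3 3 4 4; ≤3: 1 1 2 3 4 5 7 8. r_3(7) = 8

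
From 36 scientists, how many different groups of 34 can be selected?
C(36,34) = 36!/(34!×2!) = 630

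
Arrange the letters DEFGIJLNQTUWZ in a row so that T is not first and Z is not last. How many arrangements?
By inclusion-exclusion: 13! - 2×(13-1)! + (13-2)! = 6227020800 - 958003200 + 39916800 = 5308934400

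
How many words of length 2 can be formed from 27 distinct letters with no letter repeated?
P(27,2) = 27!/(27-2)! = 702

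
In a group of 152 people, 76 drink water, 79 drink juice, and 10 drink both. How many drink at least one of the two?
|A∪B| = |A| + |B| - |A∩B| = 76 + 79 - 10 = 145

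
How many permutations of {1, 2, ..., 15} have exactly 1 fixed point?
Choose the 1 fixed point C(15,1) = 15, derange the rest: !14 = Σ_{j=0}^{14} (-1)^j·14!/j! = 87178291200 - 87178291200 + 43589145600 - 14529715200 + 3632428800 - 726485760 + 121080960 - 17297280 + 2162160 - 240240 + 24024 - 2184 + 182 - 14 + 1 = 32071101049. Product = 15 × 32071101049 = 481066515735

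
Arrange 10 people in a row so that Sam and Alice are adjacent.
Treat as block: (10-1)! × 2! = 362880 × 2 = 725760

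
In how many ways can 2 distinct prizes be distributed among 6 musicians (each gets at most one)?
P(6,2) = 6!/(6-2)! = 30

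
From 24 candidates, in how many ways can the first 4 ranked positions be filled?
P(24,4) = 24!/(24-4)! = 255024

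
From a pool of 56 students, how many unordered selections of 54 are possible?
C(56,54) = 56!/(54!×2!) = 1540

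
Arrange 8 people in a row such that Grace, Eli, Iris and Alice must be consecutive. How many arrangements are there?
Treat the 4 as one block: (8-4+1)! × 4! = 120 × 24 = 2880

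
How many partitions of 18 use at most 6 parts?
By conjugation, equals partitions of 18 into parts ≤ 6. Let r_j(i) = number of partitions of i into parts ≤ j, for i = 0..18. r_1(i) = 1 for all i; r_j(i) = r_{j-1}(i) + r_j(i-j). Rows j = 2..6: ≤2: 1 1 2 2 3 3 4 4 5 5 6 6 7 7 8 8 9 9 10; ≤3: 1 1 2 3 4 5 7 8 10 12 14 16 19 21 24 27 30 33 37; ≤4: 1 1 2 3 5 6 9 11 15 18 23 27 34 39 47 54 64 72 84; ≤5: 1 1 2 3 5 7 10 13 18 23 30 37 47 57 70 84 101 119 141; ≤6: 1 1 2 3 5 7 11 14 20 26 35 44 58 71 90 110 136 163 199. r_6(18) = 199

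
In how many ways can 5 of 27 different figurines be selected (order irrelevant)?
C(27,5) = 27!/(5!×22!) = 80730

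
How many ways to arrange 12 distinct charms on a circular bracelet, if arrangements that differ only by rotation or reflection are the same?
(12-1)!/2 = 39916800/2 = 19958400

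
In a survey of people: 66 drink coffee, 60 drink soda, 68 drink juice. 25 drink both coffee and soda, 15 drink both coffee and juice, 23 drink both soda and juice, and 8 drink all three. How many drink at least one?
|A∪B∪C| = 66+60+68-25-15-23+8 = 139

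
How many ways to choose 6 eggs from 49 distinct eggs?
C(49,6) = 49!/(6!×43!) = 13983816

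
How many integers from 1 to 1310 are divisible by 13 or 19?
⌊1310/13⌋ + ⌊1310/19⌋ - ⌊1310/247⌋ = 100 + 68 - 5 = 163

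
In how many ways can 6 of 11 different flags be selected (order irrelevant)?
C(11,6) = 11!/(6!×5!) = 462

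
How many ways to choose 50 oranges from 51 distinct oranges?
C(51,50) = 51!/(50!×1!) = 51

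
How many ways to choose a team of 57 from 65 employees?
C(65,57) = 65!/(57!×8!) = 5047381560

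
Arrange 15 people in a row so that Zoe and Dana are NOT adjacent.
Total - adjacent = 15! - (15-1)!×2 = 1307674368000 - 174356582400 = 1133317785600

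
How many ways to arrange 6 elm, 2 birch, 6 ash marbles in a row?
14! / (6! × 2! × 6!) = 84084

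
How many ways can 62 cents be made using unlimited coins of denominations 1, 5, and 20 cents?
Coefficient of x^62 in 1/(1-x^1) · 1/(1-x^5) · 1/(1-x^20). Case on j = number of 20-cent coins (j = 0..3); remainder r = 62 - 20j is made from {1,5} in ⌊r/5⌋+1 ways. r = 62, 42, 22, 2 → 13 + 9 + 5 + 1 = 28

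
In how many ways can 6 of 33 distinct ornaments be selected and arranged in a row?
P(33,6) = 33!/(33-6)! = 797448960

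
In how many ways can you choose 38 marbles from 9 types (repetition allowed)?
C(38+9-1, 9-1) = C(46, 8) = 260932815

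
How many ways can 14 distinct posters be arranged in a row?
14! = 87178291200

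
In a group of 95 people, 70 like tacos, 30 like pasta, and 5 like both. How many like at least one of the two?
|A∪B| = |A| + |B| - |A∩B| = 70 + 30 - 5 = 95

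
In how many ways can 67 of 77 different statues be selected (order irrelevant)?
C(77,67) = 77!/(67!×10!) = 1096993404430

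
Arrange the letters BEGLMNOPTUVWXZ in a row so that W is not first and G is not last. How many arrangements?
By inclusion-exclusion: 14! - 2×(14-1)! + (14-2)! = 87178291200 - 12454041600 + 479001600 = 75203251200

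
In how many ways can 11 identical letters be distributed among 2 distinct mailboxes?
C(11+2-1, 2-1) = C(12, 1) = 12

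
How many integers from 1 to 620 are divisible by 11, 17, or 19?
⌊620/11⌋+⌊620/17⌋+⌊620/19⌋ - ⌊620/187⌋-⌊620/209⌋-⌊620/323⌋ + ⌊620/3553⌋ = 56+36+32 - 3-2-1 + 0 = 118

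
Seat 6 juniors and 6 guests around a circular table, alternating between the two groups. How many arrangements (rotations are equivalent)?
Fix one of the juniors: (6-1)! ways for the remaining juniors, × 6! ways for the guests = 120 × 720 = 86400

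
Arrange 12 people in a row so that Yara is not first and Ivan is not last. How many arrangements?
By inclusion-exclusion: 12! - 2×(12-1)! + (12-2)! = 479001600 - 79833600 + 3628800 = 402796800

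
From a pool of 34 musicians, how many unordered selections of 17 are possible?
C(34,17) = 34!/(17!×17!) = 2333606220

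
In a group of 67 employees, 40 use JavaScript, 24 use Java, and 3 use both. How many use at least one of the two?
|A∪B| = |A| + |B| - |A∩B| = 40 + 24 - 3 = 61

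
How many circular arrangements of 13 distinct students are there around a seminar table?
Circular: fix one position, arrange the rest. (13-1)! = 479001600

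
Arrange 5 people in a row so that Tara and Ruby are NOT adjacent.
Total - adjacent = 5! - (5-1)!×2 = 120 - 48 = 72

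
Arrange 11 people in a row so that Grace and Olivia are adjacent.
Treat as block: (11-1)! × 2! = 3628800 × 2 = 7257600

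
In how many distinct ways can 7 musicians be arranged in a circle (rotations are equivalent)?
Circular: fix one position, arrange the rest. (7-1)! = 720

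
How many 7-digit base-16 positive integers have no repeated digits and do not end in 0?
Last digit: 15 nonzero choices. First digit: 14 (nonzero, ≠last). Middle 5: P(14,5) = 240240. Total = 50450400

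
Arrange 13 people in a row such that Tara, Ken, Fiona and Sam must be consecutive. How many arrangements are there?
Treat the 4 as one block: (13-4+1)! × 4! = 3628800 × 24 = 87091200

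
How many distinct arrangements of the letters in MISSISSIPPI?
11! / (1! × 4! × 4! × 2!) = 34650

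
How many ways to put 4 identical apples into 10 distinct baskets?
C(4+10-1, 10-1) = C(13, 9) = 715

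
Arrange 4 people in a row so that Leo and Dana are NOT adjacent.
Total - adjacent = 4! - (4-1)!×2 = 24 - 12 = 12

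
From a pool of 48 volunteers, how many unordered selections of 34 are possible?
C(48,34) = 48!/(34!×14!) = 482320623240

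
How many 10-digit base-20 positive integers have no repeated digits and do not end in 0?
Last digit: 19 nonzero choices. First digit: 18 (nonzero, ≠last). Middle 8: P(18,8) = 1764322560. Total = 603398315520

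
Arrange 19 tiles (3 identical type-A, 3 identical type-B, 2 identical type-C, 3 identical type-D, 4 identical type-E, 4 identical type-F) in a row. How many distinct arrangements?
19! / (3! × 3! × 2! × 3! × 4! × 4!) = 488864376000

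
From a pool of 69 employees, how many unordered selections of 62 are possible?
C(69,62) = 69!/(62!×7!) = 1078897248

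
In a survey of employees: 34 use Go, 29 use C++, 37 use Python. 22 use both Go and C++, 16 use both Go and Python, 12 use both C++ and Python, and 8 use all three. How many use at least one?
|A∪B∪C| = 34+29+37-22-16-12+8 = 58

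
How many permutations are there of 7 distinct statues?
7! = 5040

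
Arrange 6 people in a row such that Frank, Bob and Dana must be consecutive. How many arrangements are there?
Treat the 3 as one block: (6-3+1)! × 3! = 24 × 6 = 144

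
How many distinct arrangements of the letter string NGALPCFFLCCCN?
13! / (2! × 1! × 4! × 2! × 2! × 1! × 1!) = 32432400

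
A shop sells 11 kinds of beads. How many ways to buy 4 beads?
C(4+11-1, 11-1) = C(14, 10) = 1001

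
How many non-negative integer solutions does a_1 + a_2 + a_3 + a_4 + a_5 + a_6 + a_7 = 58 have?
C(58+7-1, 7-1) = C(64, 6) = 74974368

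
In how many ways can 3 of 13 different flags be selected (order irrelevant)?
C(13,3) = 13!/(3!×10!) = 286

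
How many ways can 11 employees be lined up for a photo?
11! = 39916800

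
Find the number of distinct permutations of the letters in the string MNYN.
4! / (1! × 1! × 2!) = 12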